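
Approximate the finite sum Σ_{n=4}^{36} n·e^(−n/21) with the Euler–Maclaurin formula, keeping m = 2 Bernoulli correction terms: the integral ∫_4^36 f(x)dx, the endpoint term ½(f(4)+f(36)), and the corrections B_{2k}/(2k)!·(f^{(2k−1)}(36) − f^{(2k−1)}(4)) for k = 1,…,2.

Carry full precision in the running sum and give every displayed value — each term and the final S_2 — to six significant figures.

Integral: ∫_4^36 x·e^(−x/21) dx = 218.376.
Endpoint term: (f(4) + f(36))/2 = (3.30626 + 6.48332)/2 = 4.89479.
Running total after boundary: 223.271.
Order-1 term: 1/12 · (-0.128637 − 0.669124) = -0.0664801.
Partial sum through k=1: 223.205.
Order-2 term: −1/720 · (0.000525050 − 0.00526588) = 6.58449e-06.

S_2 ≈ 223.205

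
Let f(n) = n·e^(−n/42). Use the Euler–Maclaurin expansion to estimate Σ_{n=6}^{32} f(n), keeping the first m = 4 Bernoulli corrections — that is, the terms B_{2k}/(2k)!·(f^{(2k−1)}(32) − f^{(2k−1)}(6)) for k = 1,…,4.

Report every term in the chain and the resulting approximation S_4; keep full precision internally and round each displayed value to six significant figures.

Integral: ∫_6^32 x·e^(−x/42) dx = 296.885.
Endpoint term: (f(6) + f(32))/2 = (5.20127 + 14.9368)/2 = 10.0691.
Integral + boundary = 306.954.
k=1: B_{2}/(2)! × [f^{(1)}(32) − f^{(1)}(6)] = 1/12 × (0.111137 − 0.743038) = -0.0526584.
Partial sum through k=1: 306.901.
k=2: B_{4}/(4)! × [f^{(3)}(32) − f^{(3)}(6)] = −1/720 × (0.000592228 − 0.00140408) = 1.12757e-06.
Partial sum through k=2: 306.901.
k=3: B_{6}/(6)! × [f^{(5)}(32) − f^{(5)}(6)] = 1/30240 × (6.35744e-07 − 1.35314e-06) = -2.37233e-11.
Partial sum through k=3: 306.901.
k=4: B_{8}/(8)! × [f^{(7)}(32) − f^{(7)}(6)] = −1/1209600 × (5.30475e-10 − 1.08294e-09) = 4.56735e-16.

S_4 ≈ 306.901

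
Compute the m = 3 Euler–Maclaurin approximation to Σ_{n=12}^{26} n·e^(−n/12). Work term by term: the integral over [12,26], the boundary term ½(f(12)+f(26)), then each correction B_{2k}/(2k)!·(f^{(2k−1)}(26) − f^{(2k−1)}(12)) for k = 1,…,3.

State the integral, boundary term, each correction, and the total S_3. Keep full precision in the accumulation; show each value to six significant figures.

∫_12^26 x·e^(−x/12) dx evaluates to 53.7104.
½[f(12) + f(26)] = ½[4.41455 + 2.97853] = 3.69654.
So far: 57.4070.
k=1: B_{2}/(2)! × [f^{(1)}(26) − f^{(1)}(12)] = 1/12 × (-0.133652 − 0.00000) = -0.0111377.
Partial sum through k=1: 57.3959.
k=2: B_{4}/(4)! × [f^{(3)}(26) − f^{(3)}(12)] = −1/720 × (0.000662956 − 0.00510944) = 6.17567e-06.
Partial sum through k=2: 57.3959.
k=3: B_{6}/(6)! × [f^{(5)}(26) − f^{(5)}(12)] = 1/30240 × (1.56531e-05 − 7.09644e-05) = -1.82908e-09.

S_3 ≈ 57.3959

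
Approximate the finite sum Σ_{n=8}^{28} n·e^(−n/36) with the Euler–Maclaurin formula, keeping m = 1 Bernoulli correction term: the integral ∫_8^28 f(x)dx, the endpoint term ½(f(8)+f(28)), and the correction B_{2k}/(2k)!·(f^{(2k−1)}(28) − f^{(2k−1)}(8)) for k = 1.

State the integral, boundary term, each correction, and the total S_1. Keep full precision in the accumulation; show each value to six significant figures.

S_1 ≈ 219.442

The integral term ∫_8^28 x·e^(−x/36) dx = 209.851.
½[f(8) + f(28)] = ½[6.40590 + 12.8639] = 9.63491.
Running total after boundary: 219.486.
Correction k=1: B_{2}/2! · (f^{(1)}(28) − f^{(1)}(8)) = 1/12 · (0.102095 − 0.622796) = -0.0433918.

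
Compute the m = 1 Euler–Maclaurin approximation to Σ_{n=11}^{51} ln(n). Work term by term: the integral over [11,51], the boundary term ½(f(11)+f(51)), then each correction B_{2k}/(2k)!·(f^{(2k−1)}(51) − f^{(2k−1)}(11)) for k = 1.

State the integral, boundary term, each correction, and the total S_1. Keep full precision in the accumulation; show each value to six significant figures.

Integral: ∫_11^51 ln(x) dx = 134.146.
Endpoint term: (f(11) + f(51))/2 = (2.39790 + 3.93183)/2 = 3.16486.
Integral + boundary = 137.311.
Order-1 term: 1/12 · (0.0196078 − 0.0909091) = -0.00594177.

S_1 ≈ 137.305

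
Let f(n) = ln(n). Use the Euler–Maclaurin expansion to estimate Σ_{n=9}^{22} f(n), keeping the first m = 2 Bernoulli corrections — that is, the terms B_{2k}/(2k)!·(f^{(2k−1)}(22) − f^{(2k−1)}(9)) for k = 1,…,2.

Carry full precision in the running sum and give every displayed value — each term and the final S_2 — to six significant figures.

∫_9^22 ln(x) dx evaluates to 35.2279.
Boundary: ½(f(9) + f(22)) = ½(2.19722 + 3.09104) = 2.64413.
Integral + boundary = 37.8720.
Correction k=1: B_{2}/2! · (f^{(1)}(22) − f^{(1)}(9)) = 1/12 · (0.0454545 − 0.111111) = -0.00547138.
Partial sum through k=1: 37.8666.
Correction k=2: B_{4}/4! · (f^{(3)}(22) − f^{(3)}(9)) = −1/720 · (0.000187829 − 0.00274348) = 3.54952e-06.

S_2 ≈ 37.8666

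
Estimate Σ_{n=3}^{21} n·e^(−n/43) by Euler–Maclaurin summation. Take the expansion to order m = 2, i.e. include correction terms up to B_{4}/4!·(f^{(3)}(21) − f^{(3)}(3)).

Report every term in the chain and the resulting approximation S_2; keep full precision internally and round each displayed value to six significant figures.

S_2 ≈ 163.805

The integral term ∫_3^21 x·e^(−x/43) dx = 156.009.
Boundary: ½(f(3) + f(21)) = ½(2.79783 + 12.8861) = 7.84197.
So far: 163.851.
Order-1 term: 1/12 · (0.313947 − 0.867545) = -0.0461331.
After k=1: 163.805.
Order-2 term: −1/720 · (0.000833530 − 0.00147797) = 8.95056e-07.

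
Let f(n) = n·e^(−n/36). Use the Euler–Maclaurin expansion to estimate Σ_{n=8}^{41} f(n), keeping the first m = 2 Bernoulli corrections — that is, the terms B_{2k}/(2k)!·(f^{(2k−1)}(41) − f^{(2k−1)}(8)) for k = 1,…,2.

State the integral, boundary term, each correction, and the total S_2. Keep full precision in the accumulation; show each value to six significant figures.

S_2 ≈ 390.555

∫_8^41 x·e^(−x/36) dx evaluates to 380.844.
Boundary: ½(f(8) + f(41)) = ½(6.40590 + 13.1272) = 9.76653.
Integral + boundary = 390.611.
Order-1 term: 1/12 · (-0.0444687 − 0.622796) = -0.0556054.
After k=1: 390.555.
Order-2 term: −1/720 · (0.000459784 − 0.00171626) = 1.74510e-06.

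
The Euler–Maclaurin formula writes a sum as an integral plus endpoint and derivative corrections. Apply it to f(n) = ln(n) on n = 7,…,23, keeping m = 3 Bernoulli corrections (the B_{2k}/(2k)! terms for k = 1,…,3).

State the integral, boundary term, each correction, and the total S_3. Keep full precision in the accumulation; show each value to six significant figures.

S_3 ≈ 45.0274

∫_7^23 ln(x) dx evaluates to 42.4950.
½[f(7) + f(23)] = ½[1.94591 + 3.13549] = 2.54070.
So far: 45.0357.
Correction k=1: B_{2}/2! · (f^{(1)}(23) − f^{(1)}(7)) = 1/12 · (0.0434783 − 0.142857) = -0.00828157.
Running total after k=1: 45.0274.
Correction k=2: B_{4}/4! · (f^{(3)}(23) − f^{(3)}(7)) = −1/720 · (0.000164379 − 0.00583090) = 7.87017e-06.
Running total after k=2: 45.0274.
Correction k=3: B_{6}/6! · (f^{(5)}(23) − f^{(5)}(7)) = 1/30240 · (3.72883e-06 − 0.00142798) = -4.70981e-08.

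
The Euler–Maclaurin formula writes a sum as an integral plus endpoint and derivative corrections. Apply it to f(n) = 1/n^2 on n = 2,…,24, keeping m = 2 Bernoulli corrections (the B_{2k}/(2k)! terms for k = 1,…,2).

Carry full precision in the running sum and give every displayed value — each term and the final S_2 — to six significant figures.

S_2 ≈ 0.603981

∫_2^24 1/x^2 dx evaluates to 0.458333.
½[f(2) + f(24)] = ½[0.250000 + 0.00173611] = 0.125868.
Integral + boundary = 0.584201.
Correction k=1: B_{2}/2! · (f^{(1)}(24) − f^{(1)}(2)) = 1/12 · (-0.000144676 − (-0.250000)) = 0.0208213.
Running total after k=1: 0.605023.
Correction k=2: B_{4}/4! · (f^{(3)}(24) − f^{(3)}(2)) = −1/720 · (-3.01408e-06 − (-0.750000)) = -0.00104166.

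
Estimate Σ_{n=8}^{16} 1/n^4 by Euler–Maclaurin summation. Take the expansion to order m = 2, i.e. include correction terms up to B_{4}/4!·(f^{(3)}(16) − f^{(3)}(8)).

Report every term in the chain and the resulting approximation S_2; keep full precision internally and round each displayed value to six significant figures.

The integral term ∫_8^16 1/x^4 dx = 0.000569661.
Boundary: ½(f(8) + f(16)) = ½(0.000244141 + 1.52588e-05) = 0.000129700.
Integral + boundary = 0.000699361.
Correction k=1: B_{2}/2! · (f^{(1)}(16) − f^{(1)}(8)) = 1/12 · (-3.81470e-06 − (-0.000122070)) = 9.85463e-06.
Partial sum through k=1: 0.000709216.
Correction k=2: B_{4}/4! · (f^{(3)}(16) − f^{(3)}(8)) = −1/720 · (-4.47035e-07 − (-5.72205e-05)) = -7.88520e-08.

S_2 ≈ 0.000709137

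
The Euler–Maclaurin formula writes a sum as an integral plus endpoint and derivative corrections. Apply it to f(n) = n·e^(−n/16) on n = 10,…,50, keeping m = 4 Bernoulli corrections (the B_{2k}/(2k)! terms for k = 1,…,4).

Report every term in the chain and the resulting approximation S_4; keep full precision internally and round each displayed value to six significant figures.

S_4 ≈ 180.022

The integral term ∫_10^50 x·e^(−x/16) dx = 176.271.
Endpoint term: (f(10) + f(50))/2 = (5.35261 + 2.19685)/2 = 3.77473.
Running total after boundary: 180.046.
k=1: B_{2}/(2)! × [f^{(1)}(50) − f^{(1)}(10)] = 1/12 × (-0.0933660 − 0.200723) = -0.0245074.
After k=1: 180.022.
k=2: B_{4}/(4)! × [f^{(3)}(50) − f^{(3)}(10)] = −1/720 × (-2.14536e-05 − 0.00496580) = 6.92675e-06.
After k=2: 180.022.
k=3: B_{6}/(6)! × [f^{(5)}(50) − f^{(5)}(10)] = 1/30240 × (1.25705e-06 − 3.57326e-05) = -1.14006e-09.
After k=3: 180.022.
k=4: B_{8}/(8)! × [f^{(7)}(50) − f^{(7)}(10)] = −1/1209600 × (1.01480e-08 − 2.03388e-07) = 1.59756e-13.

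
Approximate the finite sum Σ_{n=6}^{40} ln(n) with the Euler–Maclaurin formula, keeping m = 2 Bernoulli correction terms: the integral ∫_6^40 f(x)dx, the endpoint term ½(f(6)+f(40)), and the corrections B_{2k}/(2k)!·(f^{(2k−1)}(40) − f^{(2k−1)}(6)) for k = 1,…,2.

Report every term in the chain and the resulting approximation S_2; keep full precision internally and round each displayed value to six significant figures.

∫_6^40 ln(x) dx evaluates to 102.805.
½[f(6) + f(40)] = ½[1.79176 + 3.68888] = 2.74032.
Running total after boundary: 105.545.
Correction k=1: B_{2}/2! · (f^{(1)}(40) − f^{(1)}(6)) = 1/12 · (0.0250000 − 0.166667) = -0.0118056.
Running total after k=1: 105.533.
Correction k=2: B_{4}/4! · (f^{(3)}(40) − f^{(3)}(6)) = −1/720 · (3.12500e-05 − 0.00925926) = 1.28167e-05.

S_2 ≈ 105.533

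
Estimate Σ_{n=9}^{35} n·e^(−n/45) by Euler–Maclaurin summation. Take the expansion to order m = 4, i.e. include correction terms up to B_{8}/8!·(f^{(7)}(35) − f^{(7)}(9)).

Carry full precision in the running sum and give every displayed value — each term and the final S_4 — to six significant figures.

∫_9^35 x·e^(−x/45) dx evaluates to 335.583.
½[f(9) + f(35)] = ½[7.36858 + 16.0799] = 11.7242.
So far: 347.307.
Order-1 term: 1/12 · (0.102095 − 0.654985) = -0.0460742.
After k=1: 347.261.
Order-2 term: −1/720 · (0.000504171 − 0.00113207) = 8.72085e-07.
After k=2: 347.261.
Order-3 term: 1/30240 · (4.73049e-07 − 9.58368e-07) = -1.60489e-11.
After k=3: 347.261.
Order-4 term: −1/1209600 · (3.44259e-10 − 6.70463e-10) = 2.69679e-16.

S_4 ≈ 347.261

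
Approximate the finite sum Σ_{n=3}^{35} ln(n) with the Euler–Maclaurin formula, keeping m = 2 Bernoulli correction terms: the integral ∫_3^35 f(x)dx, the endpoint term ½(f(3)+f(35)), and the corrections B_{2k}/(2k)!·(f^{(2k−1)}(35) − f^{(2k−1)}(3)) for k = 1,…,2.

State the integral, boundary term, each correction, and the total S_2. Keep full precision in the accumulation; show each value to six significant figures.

∫_3^35 ln(x) dx evaluates to 89.1413.
½[f(3) + f(35)] = ½[1.09861 + 3.55535] = 2.32698.
So far: 91.4683.
Correction k=1: B_{2}/2! · (f^{(1)}(35) − f^{(1)}(3)) = 1/12 · (0.0285714 − 0.333333) = -0.0253968.
Partial sum through k=1: 91.4429.
Correction k=2: B_{4}/4! · (f^{(3)}(35) − f^{(3)}(3)) = −1/720 · (4.66472e-05 − 0.0740741) = 0.000102816.

S_2 ≈ 91.4430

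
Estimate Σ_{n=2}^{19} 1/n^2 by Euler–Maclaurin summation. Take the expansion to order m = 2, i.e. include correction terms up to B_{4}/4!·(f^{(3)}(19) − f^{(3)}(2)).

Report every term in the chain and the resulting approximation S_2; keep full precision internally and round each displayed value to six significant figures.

∫_2^19 1/x^2 dx evaluates to 0.447368.
Endpoint term: (f(2) + f(19))/2 = (0.250000 + 0.00277008)/2 = 0.126385.
So far: 0.573753.
Order-1 term: 1/12 · (-0.000291588 − (-0.250000)) = 0.0208090.
After k=1: 0.594562.
Order-2 term: −1/720 · (-9.69267e-06 − (-0.750000)) = -0.00104165.

S_2 ≈ 0.593521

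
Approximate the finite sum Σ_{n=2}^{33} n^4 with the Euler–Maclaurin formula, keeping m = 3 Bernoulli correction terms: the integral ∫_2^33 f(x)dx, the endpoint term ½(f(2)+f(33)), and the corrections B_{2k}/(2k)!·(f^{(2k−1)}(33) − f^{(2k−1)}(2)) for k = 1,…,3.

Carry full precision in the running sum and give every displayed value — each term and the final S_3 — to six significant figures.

Integral: ∫_2^33 x^4 dx = 7.82707e+06.
Endpoint term: (f(2) + f(33))/2 = (16.0000 + 1.18592e+06)/2 = 592968.
Integral + boundary = 8.42004e+06.
Order-1 term: 1/12 · (143748 − 32.0000) = 11976.3.
Running total after k=1: 8.43202e+06.
Order-2 term: −1/720 · (792.000 − 48.0000) = -1.03333.
Running total after k=2: 8.43202e+06.
Order-3 term: 1/30240 · (0.00000 − 0.00000) = 0.00000.

S_3 ≈ 8.43202e+06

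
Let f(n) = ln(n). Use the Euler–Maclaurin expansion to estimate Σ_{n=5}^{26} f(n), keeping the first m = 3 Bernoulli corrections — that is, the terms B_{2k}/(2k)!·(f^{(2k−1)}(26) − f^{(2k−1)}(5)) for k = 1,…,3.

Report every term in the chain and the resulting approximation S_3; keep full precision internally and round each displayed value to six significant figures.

Integral: ∫_5^26 ln(x) dx = 55.6633.
Endpoint term: (f(5) + f(26))/2 = (1.60944 + 3.25810)/2 = 2.43377.
So far: 58.0971.
k=1: B_{2}/(2)! × [f^{(1)}(26) − f^{(1)}(5)] = 1/12 × (0.0384615 − 0.200000) = -0.0134615.
After k=1: 58.0836.
k=2: B_{4}/(4)! × [f^{(3)}(26) − f^{(3)}(5)] = −1/720 × (0.000113792 − 0.0160000) = 2.20642e-05.
After k=2: 58.0836.
k=3: B_{6}/(6)! × [f^{(5)}(26) − f^{(5)}(5)] = 1/30240 × (2.01997e-06 − 0.00768000) = -2.53901e-07.

S_3 ≈ 58.0836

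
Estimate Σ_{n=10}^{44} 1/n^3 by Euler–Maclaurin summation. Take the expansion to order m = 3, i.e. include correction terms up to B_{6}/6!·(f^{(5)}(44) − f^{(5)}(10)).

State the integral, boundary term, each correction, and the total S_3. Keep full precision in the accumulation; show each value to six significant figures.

∫_10^44 1/x^3 dx evaluates to 0.00474174.
Endpoint term: (f(10) + f(44))/2 = (0.00100000 + 1.17393e-05)/2 = 0.000505870.
Running total after boundary: 0.00524761.
k=1: B_{2}/(2)! × [f^{(1)}(44) − f^{(1)}(10)] = 1/12 × (-8.00406e-07 − (-0.000300000)) = 2.49333e-05.
Partial sum through k=1: 0.00527254.
k=2: B_{4}/(4)! × [f^{(3)}(44) − f^{(3)}(10)] = −1/720 × (-8.26866e-09 − (-6.00000e-05)) = -8.33218e-08.
Partial sum through k=2: 0.00527246.
k=3: B_{6}/(6)! × [f^{(5)}(44) − f^{(5)}(10)] = 1/30240 × (-1.79382e-10 − (-2.52000e-05)) = 8.33327e-10.

S_3 ≈ 0.00527246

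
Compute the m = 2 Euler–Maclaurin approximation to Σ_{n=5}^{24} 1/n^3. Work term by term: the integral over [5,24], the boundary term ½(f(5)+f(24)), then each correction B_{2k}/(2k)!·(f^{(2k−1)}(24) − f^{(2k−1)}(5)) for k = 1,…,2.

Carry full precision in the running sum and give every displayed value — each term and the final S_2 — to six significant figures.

S_2 ≈ 0.0235620

The integral term ∫_5^24 1/x^3 dx = 0.0191319.
Endpoint term: (f(5) + f(24))/2 = (0.00800000 + 7.23380e-05)/2 = 0.00403617.
Running total after boundary: 0.0231681.
Correction k=1: B_{2}/2! · (f^{(1)}(24) − f^{(1)}(5)) = 1/12 · (-9.04225e-06 − (-0.00480000)) = 0.000399246.
Running total after k=1: 0.0235674.
Correction k=2: B_{4}/4! · (f^{(3)}(24) − f^{(3)}(5)) = −1/720 · (-3.13967e-07 − (-0.00384000)) = -5.33290e-06.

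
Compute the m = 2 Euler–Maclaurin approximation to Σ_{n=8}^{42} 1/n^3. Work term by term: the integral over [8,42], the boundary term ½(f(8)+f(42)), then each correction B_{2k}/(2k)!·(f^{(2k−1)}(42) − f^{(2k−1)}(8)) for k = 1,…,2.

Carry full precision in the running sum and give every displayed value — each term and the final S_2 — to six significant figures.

Integral: ∫_8^42 1/x^3 dx = 0.00752905.
Boundary: ½(f(8) + f(42)) = ½(0.00195312 + 1.34975e-05) = 0.000983311.
Running total after boundary: 0.00851236.
k=1: B_{2}/(2)! × [f^{(1)}(42) − f^{(1)}(8)] = 1/12 × (-9.64104e-07 − (-0.000732422)) = 6.09548e-05.
After k=1: 0.00857332.
k=2: B_{4}/(4)! × [f^{(3)}(42) − f^{(3)}(8)] = −1/720 × (-1.09309e-08 − (-0.000228882)) = -3.17876e-07.

S_2 ≈ 0.00857300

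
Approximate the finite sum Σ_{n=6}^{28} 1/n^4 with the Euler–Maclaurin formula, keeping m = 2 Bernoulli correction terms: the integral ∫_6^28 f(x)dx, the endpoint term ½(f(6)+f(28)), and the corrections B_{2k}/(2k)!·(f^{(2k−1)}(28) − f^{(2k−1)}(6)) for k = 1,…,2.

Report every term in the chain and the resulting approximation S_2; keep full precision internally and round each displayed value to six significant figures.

The integral term ∫_6^28 1/x^4 dx = 0.00152803.
Endpoint term: (f(6) + f(28))/2 = (0.000771605 + 1.62693e-06)/2 = 0.000386616.
Running total after boundary: 0.00191464.
k=1: B_{2}/(2)! × [f^{(1)}(28) − f^{(1)}(6)] = 1/12 × (-2.32418e-07 − (-0.000514403)) = 4.28476e-05.
Partial sum through k=1: 0.00195749.
k=2: B_{4}/(4)! × [f^{(3)}(28) − f^{(3)}(6)] = −1/720 × (-8.89355e-09 − (-0.000428669)) = -5.95362e-07.

S_2 ≈ 0.00195689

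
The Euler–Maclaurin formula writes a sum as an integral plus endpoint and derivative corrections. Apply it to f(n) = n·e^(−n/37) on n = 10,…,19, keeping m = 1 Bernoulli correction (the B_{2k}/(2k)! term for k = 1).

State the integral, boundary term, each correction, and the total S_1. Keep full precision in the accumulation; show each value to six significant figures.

Integral: ∫_10^19 x·e^(−x/37) dx = 87.2953.
½[f(10) + f(19)] = ½[7.63173 + 11.3694] = 9.50057.
Integral + boundary = 96.7959.
Correction k=1: B_{2}/2! · (f^{(1)}(19) − f^{(1)}(10)) = 1/12 · (0.291108 − 0.556910) = -0.0221502.

S_1 ≈ 96.7737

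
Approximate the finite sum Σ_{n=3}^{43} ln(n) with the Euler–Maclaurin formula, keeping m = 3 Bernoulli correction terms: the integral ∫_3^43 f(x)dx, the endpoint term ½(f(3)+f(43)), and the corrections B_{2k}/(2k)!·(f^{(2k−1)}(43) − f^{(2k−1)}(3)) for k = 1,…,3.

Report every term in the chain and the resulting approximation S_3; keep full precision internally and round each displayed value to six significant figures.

S_3 ≈ 120.840

∫_3^43 ln(x) dx evaluates to 118.436.
Boundary: ½(f(3) + f(43)) = ½(1.09861 + 3.76120) = 2.42991.
So far: 120.866.
k=1: B_{2}/(2)! × [f^{(1)}(43) − f^{(1)}(3)] = 1/12 × (0.0232558 − 0.333333) = -0.0258398.
Partial sum through k=1: 120.840.
k=2: B_{4}/(4)! × [f^{(3)}(43) − f^{(3)}(3)] = −1/720 × (2.51550e-05 − 0.0740741) = 0.000102846.
Partial sum through k=2: 120.840.
k=3: B_{6}/(6)! × [f^{(5)}(43) − f^{(5)}(3)] = 1/30240 × (1.63256e-07 − 0.0987654) = -3.26605e-06.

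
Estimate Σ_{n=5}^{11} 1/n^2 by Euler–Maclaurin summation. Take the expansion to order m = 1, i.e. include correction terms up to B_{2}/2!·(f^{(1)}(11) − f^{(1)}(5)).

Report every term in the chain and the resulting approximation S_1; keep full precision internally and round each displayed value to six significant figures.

S_1 ≈ 0.134431

The integral term ∫_5^11 1/x^2 dx = 0.109091.
Endpoint term: (f(5) + f(11))/2 = (0.0400000 + 0.00826446)/2 = 0.0241322.
Running total after boundary: 0.133223.
k=1: B_{2}/(2)! × [f^{(1)}(11) − f^{(1)}(5)] = 1/12 × (-0.00150263 − (-0.0160000)) = 0.00120811.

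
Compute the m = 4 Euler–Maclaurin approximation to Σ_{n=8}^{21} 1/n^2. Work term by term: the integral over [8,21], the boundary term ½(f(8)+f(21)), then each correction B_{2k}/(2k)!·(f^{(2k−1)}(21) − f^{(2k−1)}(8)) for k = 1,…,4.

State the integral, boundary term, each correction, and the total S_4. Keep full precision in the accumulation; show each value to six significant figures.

∫_8^21 1/x^2 dx evaluates to 0.0773810.
Boundary: ½(f(8) + f(21)) = ½(0.0156250 + 0.00226757) = 0.00894629.
Running total after boundary: 0.0863272.
Order-1 term: 1/12 · (-0.000215959 − (-0.00390625)) = 0.000307524.
After k=1: 0.0866348.
Order-2 term: −1/720 · (-5.87645e-06 − (-0.000732422)) = -1.00909e-06.
After k=2: 0.0866338.
Order-3 term: 1/30240 · (-3.99758e-07 − (-0.000343323)) = 1.13400e-08.
After k=3: 0.0866338.
Order-4 term: −1/1209600 · (-5.07630e-08 − (-0.000300407)) = -2.48311e-10.

S_4 ≈ 0.0866338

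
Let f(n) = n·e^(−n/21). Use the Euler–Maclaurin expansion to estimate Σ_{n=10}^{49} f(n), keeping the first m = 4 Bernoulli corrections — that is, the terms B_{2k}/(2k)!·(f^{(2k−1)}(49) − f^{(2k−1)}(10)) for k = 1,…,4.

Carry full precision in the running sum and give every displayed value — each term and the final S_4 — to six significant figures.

Integral: ∫_10^49 x·e^(−x/21) dx = 261.817.
½[f(10) + f(49)] = ½[6.21145 + 4.75163] = 5.48154.
Running total after boundary: 267.298.
Order-1 term: 1/12 · (-0.129296 − 0.325362) = -0.0378881.
After k=1: 267.260.
Order-2 term: −1/720 · (0.000146594 − 0.00355477) = 4.73357e-06.
After k=2: 267.260.
Order-3 term: 1/30240 · (1.32965e-06 − 1.44484e-05) = -4.33822e-10.
After k=3: 267.260.
Order-4 term: −1/1209600 · (5.27639e-09 − 4.72475e-08) = 3.46983e-14.

S_4 ≈ 267.260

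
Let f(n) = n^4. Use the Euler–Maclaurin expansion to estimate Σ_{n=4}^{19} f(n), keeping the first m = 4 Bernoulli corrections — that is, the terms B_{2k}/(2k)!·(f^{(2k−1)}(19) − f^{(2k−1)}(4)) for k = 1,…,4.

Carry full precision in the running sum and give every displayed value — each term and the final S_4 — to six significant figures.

S_4 ≈ 562568

The integral term ∫_4^19 x^4 dx = 495015.
Boundary: ½(f(4) + f(19)) = ½(256.000 + 130321) = 65288.5.
Integral + boundary = 560304.
Order-1 term: 1/12 · (27436.0 − 256.000) = 2265.00.
Partial sum through k=1: 562568.
Order-2 term: −1/720 · (456.000 − 96.0000) = -0.500000.
Partial sum through k=2: 562568.
Order-3 term: 1/30240 · (0.00000 − 0.00000) = 0.00000.
Partial sum through k=3: 562568.
Order-4 term: −1/1209600 · (0.00000 − 0.00000) = 0.00000.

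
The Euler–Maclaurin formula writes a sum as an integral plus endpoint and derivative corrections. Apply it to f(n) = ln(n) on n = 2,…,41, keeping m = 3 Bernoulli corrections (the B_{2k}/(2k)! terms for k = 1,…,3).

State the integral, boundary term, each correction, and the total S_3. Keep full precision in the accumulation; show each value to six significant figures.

The integral term ∫_2^41 ln(x) dx = 111.870.
Boundary: ½(f(2) + f(41)) = ½(0.693147 + 3.71357) = 2.20336.
Running total after boundary: 114.074.
k=1: B_{2}/(2)! × [f^{(1)}(41) − f^{(1)}(2)] = 1/12 × (0.0243902 − 0.500000) = -0.0396341.
Running total after k=1: 114.034.
k=2: B_{4}/(4)! × [f^{(3)}(41) − f^{(3)}(2)] = −1/720 × (2.90187e-05 − 0.250000) = 0.000347182.
Running total after k=2: 114.034.
k=3: B_{6}/(6)! × [f^{(5)}(41) − f^{(5)}(2)] = 1/30240 × (2.07153e-07 − 0.750000) = -2.48016e-05.

S_3 ≈ 114.034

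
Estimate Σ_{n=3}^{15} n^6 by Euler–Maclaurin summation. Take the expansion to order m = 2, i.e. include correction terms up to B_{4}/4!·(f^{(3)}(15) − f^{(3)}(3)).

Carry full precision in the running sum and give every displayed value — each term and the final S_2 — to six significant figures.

S_2 ≈ 3.04829e+07

The integral term ∫_3^15 x^6 dx = 2.44082e+07.
½[f(3) + f(15)] = ½[729.000 + 1.13906e+07] = 5.69568e+06.
So far: 3.01038e+07.
Correction k=1: B_{2}/2! · (f^{(1)}(15) − f^{(1)}(3)) = 1/12 · (4.55625e+06 − 1458.00) = 379566.
Partial sum through k=1: 3.04834e+07.
Correction k=2: B_{4}/4! · (f^{(3)}(15) − f^{(3)}(3)) = −1/720 · (405000 − 3240.00) = -558.000.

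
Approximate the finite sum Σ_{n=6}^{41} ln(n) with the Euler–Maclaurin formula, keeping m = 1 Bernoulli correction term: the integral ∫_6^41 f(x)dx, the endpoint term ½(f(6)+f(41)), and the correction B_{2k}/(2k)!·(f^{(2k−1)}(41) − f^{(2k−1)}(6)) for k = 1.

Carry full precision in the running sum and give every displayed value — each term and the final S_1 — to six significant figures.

S_1 ≈ 109.247

The integral term ∫_6^41 ln(x) dx = 106.506.
½[f(6) + f(41)] = ½[1.79176 + 3.71357] = 2.75267.
Running total after boundary: 109.259.
Correction k=1: B_{2}/2! · (f^{(1)}(41) − f^{(1)}(6)) = 1/12 · (0.0243902 − 0.166667) = -0.0118564.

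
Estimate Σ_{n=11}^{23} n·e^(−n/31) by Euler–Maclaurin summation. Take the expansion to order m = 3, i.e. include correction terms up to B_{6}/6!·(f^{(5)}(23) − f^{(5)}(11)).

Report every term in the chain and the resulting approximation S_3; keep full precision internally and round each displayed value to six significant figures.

S_3 ≈ 125.237

The integral term ∫_11^23 x·e^(−x/31) dx = 115.931.
Boundary: ½(f(11) + f(23)) = ½(7.71415 + 10.9524) = 9.33328.
So far: 125.264.
k=1: B_{2}/(2)! × [f^{(1)}(23) − f^{(1)}(11)] = 1/12 × (0.122888 − 0.452443) = -0.0274629.
Partial sum through k=1: 125.237.
k=2: B_{4}/(4)! × [f^{(3)}(23) − f^{(3)}(11)] = −1/720 × (0.00111891 − 0.00193030) = 1.12693e-06.
Partial sum through k=2: 125.237.
k=3: B_{6}/(6)! × [f^{(5)}(23) − f^{(5)}(11)] = 1/30240 × (2.19557e-06 − 3.52736e-06) = -4.40407e-11.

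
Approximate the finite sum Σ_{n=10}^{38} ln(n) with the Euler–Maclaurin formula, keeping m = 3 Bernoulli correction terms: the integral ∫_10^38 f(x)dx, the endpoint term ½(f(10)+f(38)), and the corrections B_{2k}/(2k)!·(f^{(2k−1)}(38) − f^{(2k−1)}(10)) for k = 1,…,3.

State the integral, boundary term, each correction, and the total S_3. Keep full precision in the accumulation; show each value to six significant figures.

S_3 ≈ 90.1664

The integral term ∫_10^38 ln(x) dx = 87.2024.
Boundary: ½(f(10) + f(38)) = ½(2.30259 + 3.63759) = 2.97009.
Integral + boundary = 90.1725.
k=1: B_{2}/(2)! × [f^{(1)}(38) − f^{(1)}(10)] = 1/12 × (0.0263158 − 0.100000) = -0.00614035.
Running total after k=1: 90.1664.
k=2: B_{4}/(4)! × [f^{(3)}(38) − f^{(3)}(10)] = −1/720 × (3.64485e-05 − 0.00200000) = 2.72715e-06.
Running total after k=2: 90.1664.
k=3: B_{6}/(6)! × [f^{(5)}(38) − f^{(5)}(10)] = 1/30240 × (3.02896e-07 − 0.000240000) = -7.92649e-09.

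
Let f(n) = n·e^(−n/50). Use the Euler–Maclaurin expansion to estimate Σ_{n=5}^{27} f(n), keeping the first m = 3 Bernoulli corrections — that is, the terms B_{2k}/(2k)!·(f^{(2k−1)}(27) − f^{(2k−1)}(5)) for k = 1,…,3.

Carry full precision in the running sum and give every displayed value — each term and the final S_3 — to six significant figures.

S_3 ≈ 254.806

The integral term ∫_5^27 x·e^(−x/50) dx = 244.722.
Endpoint term: (f(5) + f(27))/2 = (4.52419 + 15.7342)/2 = 10.1292.
Running total after boundary: 254.851.
k=1: B_{2}/(2)! × [f^{(1)}(27) − f^{(1)}(5)] = 1/12 × (0.268064 − 0.814354) = -0.0455241.
After k=1: 254.806.
k=2: B_{4}/(4)! × [f^{(3)}(27) − f^{(3)}(5)] = −1/720 × (0.000573424 − 0.00104961) = 6.61371e-07.
After k=2: 254.806.
k=3: B_{6}/(6)! × [f^{(5)}(27) − f^{(5)}(5)] = 1/30240 × (4.15849e-07 − 7.09393e-07) = -9.70712e-12.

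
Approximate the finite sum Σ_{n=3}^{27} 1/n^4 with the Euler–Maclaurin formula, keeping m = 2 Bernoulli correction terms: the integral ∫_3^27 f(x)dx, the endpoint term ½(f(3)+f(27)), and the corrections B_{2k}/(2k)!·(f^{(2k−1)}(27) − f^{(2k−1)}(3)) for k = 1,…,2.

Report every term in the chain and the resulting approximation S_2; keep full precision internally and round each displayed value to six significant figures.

Integral: ∫_3^27 1/x^4 dx = 0.0123287.
Endpoint term: (f(3) + f(27))/2 = (0.0123457 + 1.88168e-06)/2 = 0.00617378.
So far: 0.0185025.
Correction k=1: B_{2}/2! · (f^{(1)}(27) − f^{(1)}(3)) = 1/12 · (-2.78767e-07 − (-0.0164609)) = 0.00137172.
Running total after k=1: 0.0198742.
Correction k=2: B_{4}/4! · (f^{(3)}(27) − f^{(3)}(3)) = −1/720 · (-1.14719e-08 − (-0.0548697)) = -7.62079e-05.

S_2 ≈ 0.0197980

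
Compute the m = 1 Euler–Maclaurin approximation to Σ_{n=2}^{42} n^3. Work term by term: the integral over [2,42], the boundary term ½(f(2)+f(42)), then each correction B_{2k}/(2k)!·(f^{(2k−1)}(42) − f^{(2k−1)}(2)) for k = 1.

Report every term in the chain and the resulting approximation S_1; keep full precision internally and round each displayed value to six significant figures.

∫_2^42 x^3 dx evaluates to 777920.
Boundary: ½(f(2) + f(42)) = ½(8.00000 + 74088.0) = 37048.0.
So far: 814968.
Order-1 term: 1/12 · (5292.00 − 12.0000) = 440.000.

S_1 ≈ 815408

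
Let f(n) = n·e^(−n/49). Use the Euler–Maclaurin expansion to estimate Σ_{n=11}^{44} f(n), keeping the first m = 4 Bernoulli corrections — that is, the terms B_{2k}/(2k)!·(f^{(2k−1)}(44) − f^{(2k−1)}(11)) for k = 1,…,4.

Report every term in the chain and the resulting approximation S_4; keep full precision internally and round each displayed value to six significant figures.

∫_11^44 x·e^(−x/49) dx evaluates to 492.313.
½[f(11) + f(44)] = ½[8.78816 + 17.9256] = 13.3569.
Integral + boundary = 505.670.
Correction k=1: B_{2}/2! · (f^{(1)}(44) − f^{(1)}(11)) = 1/12 · (0.0415715 − 0.619574) = -0.0481668.
Partial sum through k=1: 505.622.
Correction k=2: B_{4}/4! · (f^{(3)}(44) − f^{(3)}(11)) = −1/720 · (0.000356673 − 0.000923541) = 7.87316e-07.
Partial sum through k=2: 505.622.
Correction k=3: B_{6}/6! · (f^{(5)}(44) − f^{(5)}(11)) = 1/30240 · (2.89892e-07 − 6.61821e-07) = -1.22992e-11.
Partial sum through k=3: 505.622.
Correction k=4: B_{8}/8! · (f^{(7)}(44) − f^{(7)}(11)) = −1/1209600 · (1.79606e-10 − 3.91085e-10) = 1.74834e-16.

S_4 ≈ 505.622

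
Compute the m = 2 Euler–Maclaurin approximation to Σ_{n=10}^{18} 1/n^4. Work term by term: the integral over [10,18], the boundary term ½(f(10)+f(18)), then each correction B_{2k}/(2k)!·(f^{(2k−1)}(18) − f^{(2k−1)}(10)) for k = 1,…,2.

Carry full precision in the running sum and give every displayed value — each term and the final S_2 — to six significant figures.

∫_10^18 1/x^4 dx evaluates to 0.000276177.
Boundary: ½(f(10) + f(18)) = ½(0.000100000 + 9.52599e-06) = 5.47630e-05.
So far: 0.000330940.
Order-1 term: 1/12 · (-2.11689e-06 − (-4.00000e-05)) = 3.15693e-06.
Running total after k=1: 0.000334097.
Order-2 term: −1/720 · (-1.96008e-07 − (-1.20000e-05)) = -1.63944e-08.

S_2 ≈ 0.000334081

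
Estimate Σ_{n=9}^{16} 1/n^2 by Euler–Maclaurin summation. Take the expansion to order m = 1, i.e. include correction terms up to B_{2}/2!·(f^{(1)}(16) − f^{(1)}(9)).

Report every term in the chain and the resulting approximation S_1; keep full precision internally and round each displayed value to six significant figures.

S_1 ≈ 0.0569250

The integral term ∫_9^16 1/x^2 dx = 0.0486111.
½[f(9) + f(16)] = ½[0.0123457 + 0.00390625] = 0.00812596.
Running total after boundary: 0.0567371.
Correction k=1: B_{2}/2! · (f^{(1)}(16) − f^{(1)}(9)) = 1/12 · (-0.000488281 − (-0.00274348)) = 0.000187934.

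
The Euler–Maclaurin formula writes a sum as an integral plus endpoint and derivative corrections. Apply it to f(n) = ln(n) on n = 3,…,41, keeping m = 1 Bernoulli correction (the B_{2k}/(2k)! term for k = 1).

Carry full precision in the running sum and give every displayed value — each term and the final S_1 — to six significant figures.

Integral: ∫_3^41 ln(x) dx = 110.961.
½[f(3) + f(41)] = ½[1.09861 + 3.71357] = 2.40609.
So far: 113.367.
Order-1 term: 1/12 · (0.0243902 − 0.333333) = -0.0257453.

S_1 ≈ 113.341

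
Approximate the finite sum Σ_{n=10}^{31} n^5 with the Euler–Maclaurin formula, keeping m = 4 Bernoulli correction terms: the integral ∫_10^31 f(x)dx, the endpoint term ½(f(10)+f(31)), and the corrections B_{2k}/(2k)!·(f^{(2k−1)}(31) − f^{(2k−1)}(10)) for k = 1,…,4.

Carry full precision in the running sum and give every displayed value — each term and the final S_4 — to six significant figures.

S_4 ≈ 1.62496e+08

∫_10^31 x^5 dx evaluates to 1.47751e+08.
Boundary: ½(f(10) + f(31)) = ½(100000 + 2.86292e+07) = 1.43646e+07.
Integral + boundary = 1.62115e+08.
Order-1 term: 1/12 · (4.61760e+06 − 50000.0) = 380634.
After k=1: 1.62496e+08.
Order-2 term: −1/720 · (57660.0 − 6000.00) = -71.7500.
After k=2: 1.62496e+08.
Order-3 term: 1/30240 · (120.000 − 120.000) = 0.00000.
After k=3: 1.62496e+08.
Order-4 term: −1/1209600 · (0.00000 − 0.00000) = 0.00000.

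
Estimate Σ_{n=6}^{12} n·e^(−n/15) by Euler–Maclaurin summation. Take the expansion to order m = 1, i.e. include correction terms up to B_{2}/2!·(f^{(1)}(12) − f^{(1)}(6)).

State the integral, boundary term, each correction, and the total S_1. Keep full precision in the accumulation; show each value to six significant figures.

S_1 ≈ 33.8535

∫_6^12 x·e^(−x/15) dx evaluates to 29.1726.
½[f(6) + f(12)] = ½[4.02192 + 5.39195] = 4.70693.
So far: 33.8795.
Order-1 term: 1/12 · (0.0898658 − 0.402192) = -0.0260272.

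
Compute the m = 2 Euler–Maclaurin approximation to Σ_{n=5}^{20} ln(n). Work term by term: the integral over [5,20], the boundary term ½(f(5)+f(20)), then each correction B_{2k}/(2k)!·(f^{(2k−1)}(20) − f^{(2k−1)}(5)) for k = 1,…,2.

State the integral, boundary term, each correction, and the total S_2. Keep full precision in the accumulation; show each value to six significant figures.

S_2 ≈ 39.1576

Integral: ∫_5^20 ln(x) dx = 36.8675.
Boundary: ½(f(5) + f(20)) = ½(1.60944 + 2.99573) = 2.30259.
Running total after boundary: 39.1700.
Correction k=1: B_{2}/2! · (f^{(1)}(20) − f^{(1)}(5)) = 1/12 · (0.0500000 − 0.200000) = -0.0125000.
Partial sum through k=1: 39.1575.
Correction k=2: B_{4}/4! · (f^{(3)}(20) − f^{(3)}(5)) = −1/720 · (0.000250000 − 0.0160000) = 2.18750e-05.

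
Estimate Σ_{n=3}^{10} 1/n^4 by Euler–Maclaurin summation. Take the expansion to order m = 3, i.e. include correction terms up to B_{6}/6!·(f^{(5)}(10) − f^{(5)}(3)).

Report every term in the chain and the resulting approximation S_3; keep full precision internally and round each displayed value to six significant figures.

The integral term ∫_3^10 1/x^4 dx = 0.0120123.
Endpoint term: (f(3) + f(10))/2 = (0.0123457 + 0.000100000)/2 = 0.00622284.
Integral + boundary = 0.0182352.
Order-1 term: 1/12 · (-4.00000e-05 − (-0.0164609)) = 0.00136841.
After k=1: 0.0196036.
Order-2 term: −1/720 · (-1.20000e-05 − (-0.0548697)) = -7.61912e-05.
After k=2: 0.0195274.
Order-3 term: 1/30240 · (-6.72000e-06 − (-0.341411)) = 1.12898e-05.

S_3 ≈ 0.0195387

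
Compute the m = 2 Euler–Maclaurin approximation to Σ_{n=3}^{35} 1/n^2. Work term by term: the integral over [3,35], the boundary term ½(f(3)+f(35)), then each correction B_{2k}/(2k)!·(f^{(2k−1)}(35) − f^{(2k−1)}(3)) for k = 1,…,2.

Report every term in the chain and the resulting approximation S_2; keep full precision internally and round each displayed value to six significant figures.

∫_3^35 1/x^2 dx evaluates to 0.304762.
Boundary: ½(f(3) + f(35)) = ½(0.111111 + 0.000816327) = 0.0559637.
Integral + boundary = 0.360726.
Correction k=1: B_{2}/2! · (f^{(1)}(35) − f^{(1)}(3)) = 1/12 · (-4.66472e-05 − (-0.0740741)) = 0.00616895.
Running total after k=1: 0.366895.
Correction k=2: B_{4}/4! · (f^{(3)}(35) − f^{(3)}(3)) = −1/720 · (-4.56952e-07 − (-0.0987654)) = -0.000137174.

S_2 ≈ 0.366757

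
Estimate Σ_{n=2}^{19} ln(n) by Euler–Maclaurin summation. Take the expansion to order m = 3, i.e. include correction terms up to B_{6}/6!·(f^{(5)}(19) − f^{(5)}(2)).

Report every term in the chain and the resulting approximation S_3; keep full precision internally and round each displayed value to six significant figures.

∫_2^19 ln(x) dx evaluates to 37.5580.
Boundary: ½(f(2) + f(19)) = ½(0.693147 + 2.94444) = 1.81879.
Running total after boundary: 39.3768.
Order-1 term: 1/12 · (0.0526316 − 0.500000) = -0.0372807.
Partial sum through k=1: 39.3396.
Order-2 term: −1/720 · (0.000291588 − 0.250000) = 0.000346817.
Partial sum through k=2: 39.3399.
Order-3 term: 1/30240 · (9.69267e-06 − 0.750000) = -2.48013e-05.

S_3 ≈ 39.3399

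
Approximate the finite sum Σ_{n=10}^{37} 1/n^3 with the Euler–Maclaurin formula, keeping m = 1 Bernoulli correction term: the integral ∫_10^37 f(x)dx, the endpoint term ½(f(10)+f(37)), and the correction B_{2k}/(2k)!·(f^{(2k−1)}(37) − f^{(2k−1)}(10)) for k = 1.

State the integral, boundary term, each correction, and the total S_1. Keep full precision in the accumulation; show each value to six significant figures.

Integral: ∫_10^37 1/x^3 dx = 0.00463477.
Endpoint term: (f(10) + f(37))/2 = (0.00100000 + 1.97422e-05)/2 = 0.000509871.
Running total after boundary: 0.00514464.
Order-1 term: 1/12 · (-1.60072e-06 − (-0.000300000)) = 2.48666e-05.

S_1 ≈ 0.00516951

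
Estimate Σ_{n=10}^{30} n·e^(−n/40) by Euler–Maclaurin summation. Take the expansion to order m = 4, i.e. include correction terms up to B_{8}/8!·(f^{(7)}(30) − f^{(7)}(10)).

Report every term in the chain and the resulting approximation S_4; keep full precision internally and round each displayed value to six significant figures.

S_4 ≈ 245.916

Integral: ∫_10^30 x·e^(−x/40) dx = 234.975.
½[f(10) + f(30)] = ½[7.78801 + 14.1710] = 10.9795.
Integral + boundary = 245.955.
Correction k=1: B_{2}/2! · (f^{(1)}(30) − f^{(1)}(10)) = 1/12 · (0.118092 − 0.584101) = -0.0388341.
Running total after k=1: 245.916.
Correction k=2: B_{4}/4! · (f^{(3)}(30) − f^{(3)}(10)) = −1/720 · (0.000664265 − 0.00133856) = 9.36526e-07.
Running total after k=2: 245.916.
Correction k=3: B_{6}/6! · (f^{(5)}(30) − f^{(5)}(10)) = 1/30240 · (7.84202e-07 − 1.44504e-06) = -2.18531e-11.
Running total after k=3: 245.916.
Correction k=4: B_{8}/8! · (f^{(7)}(30) − f^{(7)}(10)) = −1/1209600 · (7.20774e-10 − 1.28342e-09) = 4.65154e-16.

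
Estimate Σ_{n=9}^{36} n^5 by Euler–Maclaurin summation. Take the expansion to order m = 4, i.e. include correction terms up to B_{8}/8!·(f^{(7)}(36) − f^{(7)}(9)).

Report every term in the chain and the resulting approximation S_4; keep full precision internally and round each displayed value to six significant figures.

S_4 ≈ 3.93668e+08

The integral term ∫_9^36 x^5 dx = 3.62708e+08.
½[f(9) + f(36)] = ½[59049.0 + 6.04662e+07] = 3.02626e+07.
Integral + boundary = 3.92971e+08.
k=1: B_{2}/(2)! × [f^{(1)}(36) − f^{(1)}(9)] = 1/12 × (8.39808e+06 − 32805.0) = 697106.
After k=1: 3.93668e+08.
k=2: B_{4}/(4)! × [f^{(3)}(36) − f^{(3)}(9)] = −1/720 × (77760.0 − 4860.00) = -101.250.
After k=2: 3.93668e+08.
k=3: B_{6}/(6)! × [f^{(5)}(36) − f^{(5)}(9)] = 1/30240 × (120.000 − 120.000) = 0.00000.
After k=3: 3.93668e+08.
k=4: B_{8}/(8)! × [f^{(7)}(36) − f^{(7)}(9)] = −1/1209600 × (0.00000 − 0.00000) = 0.00000.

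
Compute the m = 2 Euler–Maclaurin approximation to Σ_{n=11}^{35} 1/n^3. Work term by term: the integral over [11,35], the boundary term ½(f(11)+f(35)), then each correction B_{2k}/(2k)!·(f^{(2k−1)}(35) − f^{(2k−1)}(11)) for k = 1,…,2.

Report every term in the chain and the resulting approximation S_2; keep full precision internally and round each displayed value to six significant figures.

S_2 ≈ 0.00412825

Integral: ∫_11^35 1/x^3 dx = 0.00372407.
Endpoint term: (f(11) + f(35))/2 = (0.000751315 + 2.33236e-05)/2 = 0.000387319.
So far: 0.00411139.
k=1: B_{2}/(2)! × [f^{(1)}(35) − f^{(1)}(11)] = 1/12 × (-1.99917e-06 − (-0.000204904)) = 1.69087e-05.
After k=1: 0.00412830.
k=2: B_{4}/(4)! × [f^{(3)}(35) − f^{(3)}(11)] = −1/720 × (-3.26395e-08 − (-3.38684e-05)) = -4.69942e-08.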